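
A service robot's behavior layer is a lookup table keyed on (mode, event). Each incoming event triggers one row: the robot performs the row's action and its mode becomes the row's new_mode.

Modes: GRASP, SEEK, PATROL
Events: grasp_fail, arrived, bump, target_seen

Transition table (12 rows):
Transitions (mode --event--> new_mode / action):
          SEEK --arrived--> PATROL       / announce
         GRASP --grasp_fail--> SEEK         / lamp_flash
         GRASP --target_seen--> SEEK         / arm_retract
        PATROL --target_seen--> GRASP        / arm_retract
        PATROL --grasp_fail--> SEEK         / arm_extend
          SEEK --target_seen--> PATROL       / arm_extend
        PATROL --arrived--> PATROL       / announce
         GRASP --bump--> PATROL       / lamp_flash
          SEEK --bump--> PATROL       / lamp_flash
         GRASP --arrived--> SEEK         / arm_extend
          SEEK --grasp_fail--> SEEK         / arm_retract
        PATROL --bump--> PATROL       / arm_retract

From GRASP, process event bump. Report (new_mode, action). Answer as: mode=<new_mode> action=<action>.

mode=PATROL action=lamp_flash

current mode = GRASP; filter table to that mode:
  (GRASP, grasp_fail) → (SEEK, lamp_flash)
  (GRASP, target_seen) → (SEEK, arm_retract)
  (GRASP, bump) → (PATROL, lamp_flash)  ← event matches
  (GRASP, arrived) → (SEEK, arm_extend)
event = bump selects (PATROL, lamp_flash)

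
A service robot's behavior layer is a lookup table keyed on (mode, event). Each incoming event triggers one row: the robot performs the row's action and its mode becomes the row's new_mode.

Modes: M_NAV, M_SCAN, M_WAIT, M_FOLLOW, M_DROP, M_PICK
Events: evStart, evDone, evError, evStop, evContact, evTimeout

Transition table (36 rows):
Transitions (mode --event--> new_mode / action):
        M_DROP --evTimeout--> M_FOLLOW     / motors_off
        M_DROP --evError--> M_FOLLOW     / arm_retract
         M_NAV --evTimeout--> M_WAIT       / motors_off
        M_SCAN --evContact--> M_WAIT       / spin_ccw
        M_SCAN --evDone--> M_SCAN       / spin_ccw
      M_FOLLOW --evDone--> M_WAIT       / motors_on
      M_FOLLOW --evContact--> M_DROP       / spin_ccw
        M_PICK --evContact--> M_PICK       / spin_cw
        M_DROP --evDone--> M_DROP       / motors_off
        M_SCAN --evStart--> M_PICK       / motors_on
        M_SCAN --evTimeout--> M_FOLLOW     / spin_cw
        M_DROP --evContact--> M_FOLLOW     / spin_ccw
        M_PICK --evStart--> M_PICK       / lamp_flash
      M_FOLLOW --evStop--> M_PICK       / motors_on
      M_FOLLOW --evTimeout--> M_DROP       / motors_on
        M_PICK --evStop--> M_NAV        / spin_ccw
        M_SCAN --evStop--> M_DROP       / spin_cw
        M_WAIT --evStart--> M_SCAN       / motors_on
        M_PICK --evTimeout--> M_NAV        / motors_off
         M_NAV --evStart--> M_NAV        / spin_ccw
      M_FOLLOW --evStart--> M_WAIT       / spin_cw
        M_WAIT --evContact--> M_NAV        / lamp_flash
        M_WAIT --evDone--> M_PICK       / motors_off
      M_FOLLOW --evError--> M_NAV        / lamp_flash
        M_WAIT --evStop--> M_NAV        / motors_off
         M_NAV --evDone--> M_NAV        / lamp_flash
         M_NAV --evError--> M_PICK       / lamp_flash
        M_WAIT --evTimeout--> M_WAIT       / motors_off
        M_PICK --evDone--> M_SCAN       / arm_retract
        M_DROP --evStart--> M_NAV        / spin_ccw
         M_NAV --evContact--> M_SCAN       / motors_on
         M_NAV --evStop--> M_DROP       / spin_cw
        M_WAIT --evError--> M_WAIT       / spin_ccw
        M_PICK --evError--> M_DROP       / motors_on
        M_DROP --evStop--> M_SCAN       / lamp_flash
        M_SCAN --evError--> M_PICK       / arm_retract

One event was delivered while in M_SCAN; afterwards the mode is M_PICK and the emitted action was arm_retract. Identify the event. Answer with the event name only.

evError

try evStart: (M_SCAN, evStart) → (M_PICK, motors_on)
try evDone: (M_SCAN, evDone) → (M_SCAN, spin_ccw)
try evError: (M_SCAN, evError) → (M_PICK, arm_retract)  ← matches
try evStop: (M_SCAN, evStop) → (M_DROP, spin_cw)
try evContact: (M_SCAN, evContact) → (M_WAIT, spin_ccw)
try evTimeout: (M_SCAN, evTimeout) → (M_FOLLOW, spin_cw)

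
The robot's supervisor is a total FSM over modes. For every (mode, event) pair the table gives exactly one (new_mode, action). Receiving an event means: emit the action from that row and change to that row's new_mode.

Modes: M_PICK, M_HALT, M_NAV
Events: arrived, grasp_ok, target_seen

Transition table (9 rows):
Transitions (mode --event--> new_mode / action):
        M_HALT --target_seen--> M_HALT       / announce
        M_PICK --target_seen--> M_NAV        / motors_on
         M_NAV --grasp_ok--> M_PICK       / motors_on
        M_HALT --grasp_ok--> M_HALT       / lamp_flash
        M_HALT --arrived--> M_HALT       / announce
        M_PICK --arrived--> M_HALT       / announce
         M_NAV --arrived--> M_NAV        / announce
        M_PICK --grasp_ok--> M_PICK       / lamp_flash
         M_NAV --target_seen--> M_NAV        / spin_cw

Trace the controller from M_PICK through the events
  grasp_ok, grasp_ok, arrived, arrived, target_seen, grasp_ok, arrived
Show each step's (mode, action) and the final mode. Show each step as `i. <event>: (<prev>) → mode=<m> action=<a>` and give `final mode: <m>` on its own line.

1. grasp_ok: (M_PICK) → mode=M_PICK action=lamp_flash
2. grasp_ok: (M_PICK) → mode=M_PICK action=lamp_flash
3. arrived: (M_PICK) → mode=M_HALT action=announce
4. arrived: (M_HALT) → mode=M_HALT action=announce
5. target_seen: (M_HALT) → mode=M_HALT action=announce
6. grasp_ok: (M_HALT) → mode=M_HALT action=lamp_flash
7. arrived: (M_HALT) → mode=M_HALT action=announce

final mode: M_HALT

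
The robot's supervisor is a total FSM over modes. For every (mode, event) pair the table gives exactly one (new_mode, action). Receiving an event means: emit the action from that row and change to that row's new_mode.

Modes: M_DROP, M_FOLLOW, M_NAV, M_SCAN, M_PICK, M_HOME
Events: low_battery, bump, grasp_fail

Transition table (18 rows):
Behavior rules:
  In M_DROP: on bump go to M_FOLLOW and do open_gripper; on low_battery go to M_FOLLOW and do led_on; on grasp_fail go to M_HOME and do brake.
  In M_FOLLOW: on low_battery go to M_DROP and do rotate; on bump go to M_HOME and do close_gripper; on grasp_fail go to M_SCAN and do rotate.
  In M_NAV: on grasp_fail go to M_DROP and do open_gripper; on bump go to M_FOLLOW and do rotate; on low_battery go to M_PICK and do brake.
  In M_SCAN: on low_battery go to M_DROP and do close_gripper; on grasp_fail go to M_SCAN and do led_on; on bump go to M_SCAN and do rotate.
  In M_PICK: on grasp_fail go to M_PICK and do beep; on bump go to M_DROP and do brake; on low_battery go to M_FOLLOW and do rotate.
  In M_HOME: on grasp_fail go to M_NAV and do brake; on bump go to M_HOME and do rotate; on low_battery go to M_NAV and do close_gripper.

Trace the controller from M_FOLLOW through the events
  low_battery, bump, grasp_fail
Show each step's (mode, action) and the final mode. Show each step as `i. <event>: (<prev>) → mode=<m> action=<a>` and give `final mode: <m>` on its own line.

1. low_battery: (M_FOLLOW) → mode=M_DROP action=rotate
2. bump: (M_DROP) → mode=M_FOLLOW action=open_gripper
3. grasp_fail: (M_FOLLOW) → mode=M_SCAN action=rotate

final mode: M_SCAN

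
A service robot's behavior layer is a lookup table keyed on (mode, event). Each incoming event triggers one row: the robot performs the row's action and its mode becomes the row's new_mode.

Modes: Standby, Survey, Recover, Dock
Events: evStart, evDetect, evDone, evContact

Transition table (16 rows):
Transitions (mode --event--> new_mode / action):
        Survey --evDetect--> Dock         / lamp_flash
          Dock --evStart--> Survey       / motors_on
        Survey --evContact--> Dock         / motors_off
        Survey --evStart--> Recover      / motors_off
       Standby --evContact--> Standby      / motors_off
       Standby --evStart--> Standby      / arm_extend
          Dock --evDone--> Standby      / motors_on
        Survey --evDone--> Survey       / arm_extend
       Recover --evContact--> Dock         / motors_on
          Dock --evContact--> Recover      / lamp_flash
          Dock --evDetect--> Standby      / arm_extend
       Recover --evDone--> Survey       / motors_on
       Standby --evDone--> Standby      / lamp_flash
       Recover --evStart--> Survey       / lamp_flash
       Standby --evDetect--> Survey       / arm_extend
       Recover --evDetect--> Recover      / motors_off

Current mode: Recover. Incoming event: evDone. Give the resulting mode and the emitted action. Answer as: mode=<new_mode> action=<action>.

current mode = Recover; filter table to that mode:
  (Recover, evContact) → (Dock, motors_on)
  (Recover, evDone) → (Survey, motors_on)  ← event matches
  (Recover, evStart) → (Survey, lamp_flash)
  (Recover, evDetect) → (Recover, motors_off)
event = evDone selects (Survey, motors_on)

mode=Survey action=motors_on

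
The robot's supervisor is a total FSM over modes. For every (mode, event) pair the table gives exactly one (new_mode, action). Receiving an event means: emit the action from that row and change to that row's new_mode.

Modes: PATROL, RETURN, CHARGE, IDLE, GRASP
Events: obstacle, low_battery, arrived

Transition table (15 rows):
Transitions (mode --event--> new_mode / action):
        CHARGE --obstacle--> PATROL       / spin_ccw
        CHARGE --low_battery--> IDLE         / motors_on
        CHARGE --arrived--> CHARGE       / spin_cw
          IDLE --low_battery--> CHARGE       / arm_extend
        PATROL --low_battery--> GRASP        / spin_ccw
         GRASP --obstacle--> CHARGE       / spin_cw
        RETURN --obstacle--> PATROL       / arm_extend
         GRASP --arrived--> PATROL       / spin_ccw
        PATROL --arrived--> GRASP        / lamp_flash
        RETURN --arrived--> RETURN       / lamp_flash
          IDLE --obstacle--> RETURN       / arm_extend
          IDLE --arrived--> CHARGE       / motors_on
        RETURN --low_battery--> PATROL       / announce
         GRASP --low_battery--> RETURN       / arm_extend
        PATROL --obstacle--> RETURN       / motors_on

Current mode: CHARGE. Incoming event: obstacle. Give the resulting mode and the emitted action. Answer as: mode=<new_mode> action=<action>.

mode=PATROL action=spin_ccw

current mode = CHARGE; filter table to that mode:
  (CHARGE, obstacle) → (PATROL, spin_ccw)  ← event matches
  (CHARGE, low_battery) → (IDLE, motors_on)
  (CHARGE, arrived) → (CHARGE, spin_cw)
event = obstacle selects (PATROL, spin_ccw)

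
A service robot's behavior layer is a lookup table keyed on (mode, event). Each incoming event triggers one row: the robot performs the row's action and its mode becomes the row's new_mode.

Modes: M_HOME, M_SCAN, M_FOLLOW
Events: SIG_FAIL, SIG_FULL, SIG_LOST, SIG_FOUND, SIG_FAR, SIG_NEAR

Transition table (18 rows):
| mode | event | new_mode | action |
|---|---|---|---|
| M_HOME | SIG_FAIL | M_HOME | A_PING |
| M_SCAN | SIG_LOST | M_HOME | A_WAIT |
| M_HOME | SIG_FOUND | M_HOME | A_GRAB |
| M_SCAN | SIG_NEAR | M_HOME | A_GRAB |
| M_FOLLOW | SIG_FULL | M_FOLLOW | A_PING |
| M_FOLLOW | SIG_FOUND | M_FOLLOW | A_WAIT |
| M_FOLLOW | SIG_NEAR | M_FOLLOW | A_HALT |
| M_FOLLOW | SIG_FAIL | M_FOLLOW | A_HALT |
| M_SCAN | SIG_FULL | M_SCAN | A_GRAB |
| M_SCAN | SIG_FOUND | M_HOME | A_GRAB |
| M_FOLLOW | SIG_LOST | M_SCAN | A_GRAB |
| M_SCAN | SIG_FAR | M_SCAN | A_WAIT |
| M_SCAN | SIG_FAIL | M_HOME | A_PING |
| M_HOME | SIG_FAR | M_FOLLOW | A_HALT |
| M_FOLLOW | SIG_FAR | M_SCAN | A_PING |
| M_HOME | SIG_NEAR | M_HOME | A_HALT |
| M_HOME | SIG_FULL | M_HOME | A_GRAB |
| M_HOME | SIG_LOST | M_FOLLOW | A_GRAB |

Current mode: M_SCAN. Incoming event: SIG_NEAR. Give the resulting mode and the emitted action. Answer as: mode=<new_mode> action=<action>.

mode=M_HOME action=A_GRAB

current mode = M_SCAN; filter table to that mode:
  (M_SCAN, SIG_LOST) → (M_HOME, A_WAIT)
  (M_SCAN, SIG_NEAR) → (M_HOME, A_GRAB)  ← event matches
  (M_SCAN, SIG_FULL) → (M_SCAN, A_GRAB)
  (M_SCAN, SIG_FOUND) → (M_HOME, A_GRAB)
  (M_SCAN, SIG_FAR) → (M_SCAN, A_WAIT)
  (M_SCAN, SIG_FAIL) → (M_HOME, A_PING)
event = SIG_NEAR selects (M_HOME, A_GRAB)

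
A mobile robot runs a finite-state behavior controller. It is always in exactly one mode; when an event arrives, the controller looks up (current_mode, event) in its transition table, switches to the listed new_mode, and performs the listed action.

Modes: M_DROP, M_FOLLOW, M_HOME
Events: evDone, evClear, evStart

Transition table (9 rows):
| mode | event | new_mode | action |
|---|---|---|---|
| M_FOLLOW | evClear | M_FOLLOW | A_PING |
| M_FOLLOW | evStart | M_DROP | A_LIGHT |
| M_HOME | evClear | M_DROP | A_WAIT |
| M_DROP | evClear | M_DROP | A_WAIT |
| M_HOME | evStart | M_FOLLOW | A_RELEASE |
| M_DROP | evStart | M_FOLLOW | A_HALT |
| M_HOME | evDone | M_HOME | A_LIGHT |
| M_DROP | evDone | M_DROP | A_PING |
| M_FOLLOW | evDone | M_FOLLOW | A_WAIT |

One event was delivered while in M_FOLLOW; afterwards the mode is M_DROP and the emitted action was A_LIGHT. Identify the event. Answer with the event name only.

evStart

try evDone: (M_FOLLOW, evDone) → (M_FOLLOW, A_WAIT)
try evClear: (M_FOLLOW, evClear) → (M_FOLLOW, A_PING)
try evStart: (M_FOLLOW, evStart) → (M_DROP, A_LIGHT)  ← matches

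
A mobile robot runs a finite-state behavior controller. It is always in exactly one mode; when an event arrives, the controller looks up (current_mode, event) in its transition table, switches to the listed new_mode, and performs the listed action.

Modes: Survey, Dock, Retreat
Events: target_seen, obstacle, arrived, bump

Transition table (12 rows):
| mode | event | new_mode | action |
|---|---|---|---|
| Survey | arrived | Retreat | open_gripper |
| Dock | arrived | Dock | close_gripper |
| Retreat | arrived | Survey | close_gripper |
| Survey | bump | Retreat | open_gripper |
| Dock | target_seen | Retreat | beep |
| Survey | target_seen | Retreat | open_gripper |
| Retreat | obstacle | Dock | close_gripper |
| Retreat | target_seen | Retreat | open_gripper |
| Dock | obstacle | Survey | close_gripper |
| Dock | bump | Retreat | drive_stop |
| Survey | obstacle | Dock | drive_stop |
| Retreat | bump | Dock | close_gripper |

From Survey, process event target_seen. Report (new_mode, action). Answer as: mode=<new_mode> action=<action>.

mode=Retreat action=open_gripper

current mode = Survey; filter table to that mode:
  (Survey, arrived) → (Retreat, open_gripper)
  (Survey, bump) → (Retreat, open_gripper)
  (Survey, target_seen) → (Retreat, open_gripper)  ← event matches
  (Survey, obstacle) → (Dock, drive_stop)
event = target_seen selects (Retreat, open_gripper)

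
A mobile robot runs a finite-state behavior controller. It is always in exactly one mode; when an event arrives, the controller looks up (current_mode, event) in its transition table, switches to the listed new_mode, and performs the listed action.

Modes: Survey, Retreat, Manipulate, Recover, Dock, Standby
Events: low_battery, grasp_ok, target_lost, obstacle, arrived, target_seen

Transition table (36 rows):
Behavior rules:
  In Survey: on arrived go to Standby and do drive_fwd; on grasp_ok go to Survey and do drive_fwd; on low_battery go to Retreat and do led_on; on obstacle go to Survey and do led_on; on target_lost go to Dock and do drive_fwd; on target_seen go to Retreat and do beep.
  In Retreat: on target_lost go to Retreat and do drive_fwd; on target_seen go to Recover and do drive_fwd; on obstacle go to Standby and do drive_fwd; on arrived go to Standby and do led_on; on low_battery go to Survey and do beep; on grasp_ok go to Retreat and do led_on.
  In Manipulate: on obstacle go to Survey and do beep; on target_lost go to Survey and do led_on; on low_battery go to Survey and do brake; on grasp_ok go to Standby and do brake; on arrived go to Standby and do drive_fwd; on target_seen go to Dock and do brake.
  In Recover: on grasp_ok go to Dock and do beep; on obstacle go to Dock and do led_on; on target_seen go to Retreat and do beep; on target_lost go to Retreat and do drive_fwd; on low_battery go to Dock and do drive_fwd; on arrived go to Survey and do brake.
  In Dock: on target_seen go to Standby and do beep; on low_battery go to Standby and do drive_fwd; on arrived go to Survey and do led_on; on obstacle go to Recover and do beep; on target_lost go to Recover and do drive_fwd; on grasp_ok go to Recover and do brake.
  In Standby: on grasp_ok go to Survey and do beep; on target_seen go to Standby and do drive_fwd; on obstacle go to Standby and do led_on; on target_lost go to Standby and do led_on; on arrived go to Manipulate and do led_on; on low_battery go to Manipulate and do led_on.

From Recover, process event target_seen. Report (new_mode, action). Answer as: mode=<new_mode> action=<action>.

mode=Retreat action=beep

current mode = Recover; filter table to that mode:
  (Recover, grasp_ok) → (Dock, beep)
  (Recover, obstacle) → (Dock, led_on)
  (Recover, target_seen) → (Retreat, beep)  ← event matches
  (Recover, target_lost) → (Retreat, drive_fwd)
  (Recover, low_battery) → (Dock, drive_fwd)
  (Recover, arrived) → (Survey, brake)
event = target_seen selects (Retreat, beep)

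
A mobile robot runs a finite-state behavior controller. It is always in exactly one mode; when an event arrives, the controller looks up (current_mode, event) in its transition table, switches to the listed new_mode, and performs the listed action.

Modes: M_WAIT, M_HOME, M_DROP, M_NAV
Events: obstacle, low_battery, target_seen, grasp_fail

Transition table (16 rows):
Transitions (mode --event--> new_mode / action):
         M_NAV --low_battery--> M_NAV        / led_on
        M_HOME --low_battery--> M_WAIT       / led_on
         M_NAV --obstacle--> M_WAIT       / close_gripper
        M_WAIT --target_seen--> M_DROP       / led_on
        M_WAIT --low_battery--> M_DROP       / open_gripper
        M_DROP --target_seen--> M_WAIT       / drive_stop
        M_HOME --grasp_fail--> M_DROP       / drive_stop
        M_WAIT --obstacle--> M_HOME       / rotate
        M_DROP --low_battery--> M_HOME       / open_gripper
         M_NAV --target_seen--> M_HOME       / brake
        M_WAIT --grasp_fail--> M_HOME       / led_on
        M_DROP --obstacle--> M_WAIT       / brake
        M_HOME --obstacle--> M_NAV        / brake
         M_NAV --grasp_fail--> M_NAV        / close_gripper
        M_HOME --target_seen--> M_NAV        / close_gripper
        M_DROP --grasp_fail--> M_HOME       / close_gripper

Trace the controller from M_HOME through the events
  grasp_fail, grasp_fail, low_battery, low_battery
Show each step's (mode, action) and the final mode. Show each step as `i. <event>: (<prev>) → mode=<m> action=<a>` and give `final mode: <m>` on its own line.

final mode: M_DROP

1. grasp_fail: (M_HOME) → mode=M_DROP action=drive_stop
2. grasp_fail: (M_DROP) → mode=M_HOME action=close_gripper
3. low_battery: (M_HOME) → mode=M_WAIT action=led_on
4. low_battery: (M_WAIT) → mode=M_DROP action=open_gripper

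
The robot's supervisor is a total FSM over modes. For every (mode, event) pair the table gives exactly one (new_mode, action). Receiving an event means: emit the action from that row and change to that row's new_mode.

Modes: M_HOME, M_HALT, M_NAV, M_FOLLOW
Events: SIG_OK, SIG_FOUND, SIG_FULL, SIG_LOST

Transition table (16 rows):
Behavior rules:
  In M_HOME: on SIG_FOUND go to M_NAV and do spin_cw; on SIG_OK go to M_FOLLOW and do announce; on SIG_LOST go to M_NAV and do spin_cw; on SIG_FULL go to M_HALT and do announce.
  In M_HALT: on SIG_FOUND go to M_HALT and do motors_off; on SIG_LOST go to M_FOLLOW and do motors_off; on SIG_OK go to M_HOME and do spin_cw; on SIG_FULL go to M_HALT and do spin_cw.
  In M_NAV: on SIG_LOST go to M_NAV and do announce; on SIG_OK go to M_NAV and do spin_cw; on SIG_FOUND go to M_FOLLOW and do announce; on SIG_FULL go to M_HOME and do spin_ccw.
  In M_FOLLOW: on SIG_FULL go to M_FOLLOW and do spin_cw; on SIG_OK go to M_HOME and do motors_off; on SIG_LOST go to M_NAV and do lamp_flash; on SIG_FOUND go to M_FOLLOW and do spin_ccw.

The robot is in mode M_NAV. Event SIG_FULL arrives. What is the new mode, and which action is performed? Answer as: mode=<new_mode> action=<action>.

mode=M_HOME action=spin_ccw

current mode = M_NAV; filter table to that mode:
  (M_NAV, SIG_LOST) → (M_NAV, announce)
  (M_NAV, SIG_OK) → (M_NAV, spin_cw)
  (M_NAV, SIG_FOUND) → (M_FOLLOW, announce)
  (M_NAV, SIG_FULL) → (M_HOME, spin_ccw)  ← event matches
event = SIG_FULL selects (M_HOME, spin_ccw)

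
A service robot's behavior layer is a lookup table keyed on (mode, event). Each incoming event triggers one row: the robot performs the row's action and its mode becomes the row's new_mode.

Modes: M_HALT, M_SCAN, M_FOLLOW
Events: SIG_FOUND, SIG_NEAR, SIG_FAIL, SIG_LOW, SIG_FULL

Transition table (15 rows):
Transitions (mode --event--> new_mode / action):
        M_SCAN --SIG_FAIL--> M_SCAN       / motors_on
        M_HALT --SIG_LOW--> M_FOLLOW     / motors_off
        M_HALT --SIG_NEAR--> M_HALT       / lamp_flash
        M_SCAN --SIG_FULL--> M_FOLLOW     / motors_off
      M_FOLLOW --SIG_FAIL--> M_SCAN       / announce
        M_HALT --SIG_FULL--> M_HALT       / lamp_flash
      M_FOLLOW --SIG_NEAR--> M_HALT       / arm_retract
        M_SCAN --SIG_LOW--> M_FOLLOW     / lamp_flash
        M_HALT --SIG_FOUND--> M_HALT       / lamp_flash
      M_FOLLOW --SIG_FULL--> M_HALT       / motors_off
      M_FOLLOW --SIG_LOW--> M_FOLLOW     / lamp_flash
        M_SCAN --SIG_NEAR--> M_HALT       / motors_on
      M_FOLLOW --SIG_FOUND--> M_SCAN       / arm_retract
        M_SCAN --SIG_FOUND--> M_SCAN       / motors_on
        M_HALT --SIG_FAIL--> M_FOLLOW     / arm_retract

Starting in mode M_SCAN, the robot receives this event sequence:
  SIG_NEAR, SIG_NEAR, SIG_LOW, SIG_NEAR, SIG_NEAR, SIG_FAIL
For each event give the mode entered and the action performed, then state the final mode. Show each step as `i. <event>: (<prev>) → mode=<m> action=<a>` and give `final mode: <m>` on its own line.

1. SIG_NEAR: (M_SCAN) → mode=M_HALT action=motors_on
2. SIG_NEAR: (M_HALT) → mode=M_HALT action=lamp_flash
3. SIG_LOW: (M_HALT) → mode=M_FOLLOW action=motors_off
4. SIG_NEAR: (M_FOLLOW) → mode=M_HALT action=arm_retract
5. SIG_NEAR: (M_HALT) → mode=M_HALT action=lamp_flash
6. SIG_FAIL: (M_HALT) → mode=M_FOLLOW action=arm_retract

final mode: M_FOLLOW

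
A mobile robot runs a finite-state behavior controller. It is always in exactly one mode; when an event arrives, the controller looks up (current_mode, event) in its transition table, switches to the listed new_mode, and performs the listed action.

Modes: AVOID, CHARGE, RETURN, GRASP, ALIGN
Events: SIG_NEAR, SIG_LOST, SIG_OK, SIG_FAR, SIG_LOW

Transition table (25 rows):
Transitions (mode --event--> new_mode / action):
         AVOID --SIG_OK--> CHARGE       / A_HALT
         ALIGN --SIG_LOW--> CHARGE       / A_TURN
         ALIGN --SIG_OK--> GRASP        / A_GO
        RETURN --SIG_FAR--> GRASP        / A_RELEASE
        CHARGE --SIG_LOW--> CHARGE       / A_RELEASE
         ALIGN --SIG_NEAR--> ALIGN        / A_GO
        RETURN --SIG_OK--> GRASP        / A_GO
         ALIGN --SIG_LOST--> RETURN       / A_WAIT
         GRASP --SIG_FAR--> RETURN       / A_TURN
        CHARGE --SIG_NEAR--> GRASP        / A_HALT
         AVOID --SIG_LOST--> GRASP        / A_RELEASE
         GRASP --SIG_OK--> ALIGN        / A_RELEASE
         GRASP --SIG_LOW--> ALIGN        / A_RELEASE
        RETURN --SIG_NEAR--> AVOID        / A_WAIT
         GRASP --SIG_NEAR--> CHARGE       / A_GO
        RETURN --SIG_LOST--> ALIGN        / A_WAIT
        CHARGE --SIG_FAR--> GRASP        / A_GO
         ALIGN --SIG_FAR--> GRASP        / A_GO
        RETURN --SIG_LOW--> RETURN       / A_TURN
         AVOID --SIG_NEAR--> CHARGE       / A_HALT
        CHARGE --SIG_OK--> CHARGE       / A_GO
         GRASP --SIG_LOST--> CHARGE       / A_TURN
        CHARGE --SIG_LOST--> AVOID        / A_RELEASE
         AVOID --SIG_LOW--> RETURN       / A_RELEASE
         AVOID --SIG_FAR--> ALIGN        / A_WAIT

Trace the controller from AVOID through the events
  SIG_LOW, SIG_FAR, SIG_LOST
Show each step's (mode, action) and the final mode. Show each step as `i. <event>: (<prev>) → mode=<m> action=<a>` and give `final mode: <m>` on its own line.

final mode: CHARGE

1. SIG_LOW: (AVOID) → mode=RETURN action=A_RELEASE
2. SIG_FAR: (RETURN) → mode=GRASP action=A_RELEASE
3. SIG_LOST: (GRASP) → mode=CHARGE action=A_TURN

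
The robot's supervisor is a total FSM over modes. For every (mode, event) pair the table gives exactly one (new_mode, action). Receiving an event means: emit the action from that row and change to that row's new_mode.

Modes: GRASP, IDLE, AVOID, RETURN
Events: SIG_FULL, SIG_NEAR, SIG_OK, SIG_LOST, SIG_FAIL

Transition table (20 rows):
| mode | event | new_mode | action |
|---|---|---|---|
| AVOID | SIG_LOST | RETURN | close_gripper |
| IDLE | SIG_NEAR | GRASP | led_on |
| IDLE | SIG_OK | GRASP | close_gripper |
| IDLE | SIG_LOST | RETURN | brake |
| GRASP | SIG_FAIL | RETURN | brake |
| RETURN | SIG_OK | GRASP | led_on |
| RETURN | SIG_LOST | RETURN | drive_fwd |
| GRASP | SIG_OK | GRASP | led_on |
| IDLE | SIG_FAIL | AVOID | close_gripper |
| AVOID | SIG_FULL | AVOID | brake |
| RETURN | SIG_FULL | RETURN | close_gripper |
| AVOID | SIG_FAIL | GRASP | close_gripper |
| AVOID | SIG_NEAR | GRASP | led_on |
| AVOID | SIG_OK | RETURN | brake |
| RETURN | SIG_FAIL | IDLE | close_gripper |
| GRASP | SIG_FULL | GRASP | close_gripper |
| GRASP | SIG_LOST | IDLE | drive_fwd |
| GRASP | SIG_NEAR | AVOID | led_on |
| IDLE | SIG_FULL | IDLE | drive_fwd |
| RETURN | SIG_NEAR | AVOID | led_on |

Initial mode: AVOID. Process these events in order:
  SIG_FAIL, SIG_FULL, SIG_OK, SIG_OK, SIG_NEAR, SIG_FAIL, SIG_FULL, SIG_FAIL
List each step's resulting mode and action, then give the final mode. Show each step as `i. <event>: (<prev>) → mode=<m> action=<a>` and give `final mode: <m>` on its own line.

final mode: RETURN

1. SIG_FAIL: (AVOID) → mode=GRASP action=close_gripper
2. SIG_FULL: (GRASP) → mode=GRASP action=close_gripper
3. SIG_OK: (GRASP) → mode=GRASP action=led_on
4. SIG_OK: (GRASP) → mode=GRASP action=led_on
5. SIG_NEAR: (GRASP) → mode=AVOID action=led_on
6. SIG_FAIL: (AVOID) → mode=GRASP action=close_gripper
7. SIG_FULL: (GRASP) → mode=GRASP action=close_gripper
8. SIG_FAIL: (GRASP) → mode=RETURN action=brake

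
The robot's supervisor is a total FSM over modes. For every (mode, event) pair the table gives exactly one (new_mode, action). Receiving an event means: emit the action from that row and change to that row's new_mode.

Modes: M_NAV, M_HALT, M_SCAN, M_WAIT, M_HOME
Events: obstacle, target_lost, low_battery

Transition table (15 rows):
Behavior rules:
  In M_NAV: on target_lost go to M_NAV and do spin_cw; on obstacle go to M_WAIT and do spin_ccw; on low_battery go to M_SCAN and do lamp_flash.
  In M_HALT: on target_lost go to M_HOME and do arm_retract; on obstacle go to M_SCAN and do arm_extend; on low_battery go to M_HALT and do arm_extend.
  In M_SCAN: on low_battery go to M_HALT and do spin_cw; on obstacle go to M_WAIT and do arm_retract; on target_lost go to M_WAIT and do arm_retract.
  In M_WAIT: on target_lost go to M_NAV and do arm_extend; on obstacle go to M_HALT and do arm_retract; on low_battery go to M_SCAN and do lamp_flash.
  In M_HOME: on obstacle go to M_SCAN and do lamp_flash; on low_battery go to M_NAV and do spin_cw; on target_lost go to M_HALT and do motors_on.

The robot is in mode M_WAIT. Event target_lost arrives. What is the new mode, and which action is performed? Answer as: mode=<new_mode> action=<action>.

current mode = M_WAIT; filter table to that mode:
  (M_WAIT, target_lost) → (M_NAV, arm_extend)  ← event matches
  (M_WAIT, obstacle) → (M_HALT, arm_retract)
  (M_WAIT, low_battery) → (M_SCAN, lamp_flash)
event = target_lost selects (M_NAV, arm_extend)

mode=M_NAV action=arm_extend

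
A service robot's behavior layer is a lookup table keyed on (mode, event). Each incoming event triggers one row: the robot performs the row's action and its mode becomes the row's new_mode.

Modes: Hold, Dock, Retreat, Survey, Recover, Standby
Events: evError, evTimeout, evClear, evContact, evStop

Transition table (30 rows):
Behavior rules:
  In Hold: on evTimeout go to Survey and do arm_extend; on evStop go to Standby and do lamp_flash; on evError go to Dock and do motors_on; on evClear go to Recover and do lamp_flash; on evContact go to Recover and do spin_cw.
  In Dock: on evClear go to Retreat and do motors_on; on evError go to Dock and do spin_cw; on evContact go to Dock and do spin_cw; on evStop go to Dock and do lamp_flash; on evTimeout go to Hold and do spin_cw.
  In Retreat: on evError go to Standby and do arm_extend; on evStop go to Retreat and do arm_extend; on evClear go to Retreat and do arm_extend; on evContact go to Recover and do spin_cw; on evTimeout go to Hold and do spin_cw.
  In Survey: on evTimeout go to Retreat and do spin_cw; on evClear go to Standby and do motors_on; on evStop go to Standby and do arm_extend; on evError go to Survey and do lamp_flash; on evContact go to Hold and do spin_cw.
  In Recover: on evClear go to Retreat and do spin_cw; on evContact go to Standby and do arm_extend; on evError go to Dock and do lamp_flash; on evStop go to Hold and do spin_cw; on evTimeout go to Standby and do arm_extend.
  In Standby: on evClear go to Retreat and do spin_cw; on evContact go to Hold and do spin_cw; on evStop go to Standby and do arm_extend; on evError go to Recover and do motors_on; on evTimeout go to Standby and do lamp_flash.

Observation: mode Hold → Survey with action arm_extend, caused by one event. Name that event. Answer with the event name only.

try evError: (Hold, evError) → (Dock, motors_on)
try evTimeout: (Hold, evTimeout) → (Survey, arm_extend)  ← matches
try evClear: (Hold, evClear) → (Recover, lamp_flash)
try evContact: (Hold, evContact) → (Recover, spin_cw)
try evStop: (Hold, evStop) → (Standby, lamp_flash)

evTimeout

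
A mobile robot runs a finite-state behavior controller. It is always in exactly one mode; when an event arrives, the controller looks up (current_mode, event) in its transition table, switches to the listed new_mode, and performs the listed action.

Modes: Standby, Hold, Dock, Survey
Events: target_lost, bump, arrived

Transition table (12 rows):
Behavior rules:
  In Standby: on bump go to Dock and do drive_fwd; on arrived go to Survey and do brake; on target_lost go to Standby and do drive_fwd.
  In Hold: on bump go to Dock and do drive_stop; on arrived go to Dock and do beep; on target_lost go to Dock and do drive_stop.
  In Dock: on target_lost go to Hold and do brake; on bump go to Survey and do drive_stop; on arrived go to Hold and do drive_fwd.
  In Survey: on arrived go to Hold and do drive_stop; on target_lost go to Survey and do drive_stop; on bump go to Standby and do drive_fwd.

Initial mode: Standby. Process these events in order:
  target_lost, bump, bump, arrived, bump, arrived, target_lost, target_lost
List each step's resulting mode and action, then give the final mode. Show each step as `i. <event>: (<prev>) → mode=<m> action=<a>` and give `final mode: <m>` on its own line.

1. target_lost: (Standby) → mode=Standby action=drive_fwd
2. bump: (Standby) → mode=Dock action=drive_fwd
3. bump: (Dock) → mode=Survey action=drive_stop
4. arrived: (Survey) → mode=Hold action=drive_stop
5. bump: (Hold) → mode=Dock action=drive_stop
6. arrived: (Dock) → mode=Hold action=drive_fwd
7. target_lost: (Hold) → mode=Dock action=drive_stop
8. target_lost: (Dock) → mode=Hold action=brake

final mode: Hold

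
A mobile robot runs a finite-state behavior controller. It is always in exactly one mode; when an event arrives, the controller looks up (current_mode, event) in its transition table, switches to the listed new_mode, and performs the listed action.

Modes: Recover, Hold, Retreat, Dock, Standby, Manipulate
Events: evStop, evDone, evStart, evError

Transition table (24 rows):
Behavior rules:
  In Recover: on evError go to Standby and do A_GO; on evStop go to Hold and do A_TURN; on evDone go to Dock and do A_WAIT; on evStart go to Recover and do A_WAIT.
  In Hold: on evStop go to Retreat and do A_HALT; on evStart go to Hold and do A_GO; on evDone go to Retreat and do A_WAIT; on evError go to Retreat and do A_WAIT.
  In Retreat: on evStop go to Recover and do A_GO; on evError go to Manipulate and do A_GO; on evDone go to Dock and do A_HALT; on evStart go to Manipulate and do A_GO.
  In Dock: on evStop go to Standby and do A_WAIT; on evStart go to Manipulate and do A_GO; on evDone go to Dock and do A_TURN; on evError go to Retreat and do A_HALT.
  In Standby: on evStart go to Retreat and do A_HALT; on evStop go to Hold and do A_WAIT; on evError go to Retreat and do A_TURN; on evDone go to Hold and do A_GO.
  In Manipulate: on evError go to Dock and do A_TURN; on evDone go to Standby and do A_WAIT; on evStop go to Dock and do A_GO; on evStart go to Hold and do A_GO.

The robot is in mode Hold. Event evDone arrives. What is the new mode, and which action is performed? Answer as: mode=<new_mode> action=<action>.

current mode = Hold; filter table to that mode:
  (Hold, evStop) → (Retreat, A_HALT)
  (Hold, evStart) → (Hold, A_GO)
  (Hold, evDone) → (Retreat, A_WAIT)  ← event matches
  (Hold, evError) → (Retreat, A_WAIT)
event = evDone selects (Retreat, A_WAIT)

mode=Retreat action=A_WAIT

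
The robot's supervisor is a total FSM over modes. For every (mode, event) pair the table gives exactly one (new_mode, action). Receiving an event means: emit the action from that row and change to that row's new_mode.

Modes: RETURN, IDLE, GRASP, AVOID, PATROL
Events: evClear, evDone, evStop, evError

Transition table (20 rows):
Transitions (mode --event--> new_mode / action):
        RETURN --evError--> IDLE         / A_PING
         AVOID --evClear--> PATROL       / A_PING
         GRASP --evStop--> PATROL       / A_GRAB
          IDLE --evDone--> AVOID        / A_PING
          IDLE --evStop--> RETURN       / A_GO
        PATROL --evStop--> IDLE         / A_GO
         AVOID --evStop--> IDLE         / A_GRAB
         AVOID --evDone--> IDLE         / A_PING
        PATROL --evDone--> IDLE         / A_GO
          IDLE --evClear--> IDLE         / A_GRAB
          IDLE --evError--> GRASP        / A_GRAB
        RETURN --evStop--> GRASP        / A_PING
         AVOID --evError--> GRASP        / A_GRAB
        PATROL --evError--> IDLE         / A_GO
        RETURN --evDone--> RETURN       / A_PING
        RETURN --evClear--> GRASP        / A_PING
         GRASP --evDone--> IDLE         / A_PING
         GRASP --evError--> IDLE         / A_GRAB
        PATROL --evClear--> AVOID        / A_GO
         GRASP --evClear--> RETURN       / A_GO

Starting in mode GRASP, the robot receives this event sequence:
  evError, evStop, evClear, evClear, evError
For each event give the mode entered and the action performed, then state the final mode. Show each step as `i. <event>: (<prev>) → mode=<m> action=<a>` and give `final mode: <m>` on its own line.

1. evError: (GRASP) → mode=IDLE action=A_GRAB
2. evStop: (IDLE) → mode=RETURN action=A_GO
3. evClear: (RETURN) → mode=GRASP action=A_PING
4. evClear: (GRASP) → mode=RETURN action=A_GO
5. evError: (RETURN) → mode=IDLE action=A_PING

final mode: IDLE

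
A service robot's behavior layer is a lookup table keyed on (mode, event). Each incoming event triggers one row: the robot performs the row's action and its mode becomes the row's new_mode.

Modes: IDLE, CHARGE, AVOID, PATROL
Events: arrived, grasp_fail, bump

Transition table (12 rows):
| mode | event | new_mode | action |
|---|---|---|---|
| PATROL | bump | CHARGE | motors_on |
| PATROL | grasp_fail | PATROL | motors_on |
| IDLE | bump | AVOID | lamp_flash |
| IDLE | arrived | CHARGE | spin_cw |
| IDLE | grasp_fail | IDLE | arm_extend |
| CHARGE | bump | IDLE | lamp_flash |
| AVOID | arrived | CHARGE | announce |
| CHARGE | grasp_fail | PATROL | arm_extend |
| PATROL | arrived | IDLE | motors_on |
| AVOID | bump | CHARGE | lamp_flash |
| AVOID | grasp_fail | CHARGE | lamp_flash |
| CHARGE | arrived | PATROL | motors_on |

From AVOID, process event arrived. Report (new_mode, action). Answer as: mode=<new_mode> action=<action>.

current mode = AVOID; filter table to that mode:
  (AVOID, arrived) → (CHARGE, announce)  ← event matches
  (AVOID, bump) → (CHARGE, lamp_flash)
  (AVOID, grasp_fail) → (CHARGE, lamp_flash)
event = arrived selects (CHARGE, announce)

mode=CHARGE action=announce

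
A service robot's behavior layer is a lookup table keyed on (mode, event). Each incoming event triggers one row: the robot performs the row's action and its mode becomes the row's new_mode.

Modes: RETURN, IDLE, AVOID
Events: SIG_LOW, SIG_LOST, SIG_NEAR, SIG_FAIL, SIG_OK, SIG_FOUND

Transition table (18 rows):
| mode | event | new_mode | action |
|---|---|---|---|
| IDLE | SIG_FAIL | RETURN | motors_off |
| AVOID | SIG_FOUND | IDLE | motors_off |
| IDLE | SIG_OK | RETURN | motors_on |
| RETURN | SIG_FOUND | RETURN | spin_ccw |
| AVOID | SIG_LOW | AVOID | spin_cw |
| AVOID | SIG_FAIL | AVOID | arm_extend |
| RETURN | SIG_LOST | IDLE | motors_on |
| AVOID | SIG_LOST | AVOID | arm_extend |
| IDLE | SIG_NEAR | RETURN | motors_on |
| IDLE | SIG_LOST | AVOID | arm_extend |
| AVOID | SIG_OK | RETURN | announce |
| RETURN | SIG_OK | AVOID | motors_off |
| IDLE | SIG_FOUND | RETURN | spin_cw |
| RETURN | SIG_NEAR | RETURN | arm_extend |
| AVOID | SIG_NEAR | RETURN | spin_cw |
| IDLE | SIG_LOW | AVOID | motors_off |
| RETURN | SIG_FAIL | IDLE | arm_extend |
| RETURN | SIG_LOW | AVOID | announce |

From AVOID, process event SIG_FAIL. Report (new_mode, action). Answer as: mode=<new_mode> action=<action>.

mode=AVOID action=arm_extend

current mode = AVOID; filter table to that mode:
  (AVOID, SIG_FOUND) → (IDLE, motors_off)
  (AVOID, SIG_LOW) → (AVOID, spin_cw)
  (AVOID, SIG_FAIL) → (AVOID, arm_extend)  ← event matches
  (AVOID, SIG_LOST) → (AVOID, arm_extend)
  (AVOID, SIG_OK) → (RETURN, announce)
  (AVOID, SIG_NEAR) → (RETURN, spin_cw)
event = SIG_FAIL selects (AVOID, arm_extend)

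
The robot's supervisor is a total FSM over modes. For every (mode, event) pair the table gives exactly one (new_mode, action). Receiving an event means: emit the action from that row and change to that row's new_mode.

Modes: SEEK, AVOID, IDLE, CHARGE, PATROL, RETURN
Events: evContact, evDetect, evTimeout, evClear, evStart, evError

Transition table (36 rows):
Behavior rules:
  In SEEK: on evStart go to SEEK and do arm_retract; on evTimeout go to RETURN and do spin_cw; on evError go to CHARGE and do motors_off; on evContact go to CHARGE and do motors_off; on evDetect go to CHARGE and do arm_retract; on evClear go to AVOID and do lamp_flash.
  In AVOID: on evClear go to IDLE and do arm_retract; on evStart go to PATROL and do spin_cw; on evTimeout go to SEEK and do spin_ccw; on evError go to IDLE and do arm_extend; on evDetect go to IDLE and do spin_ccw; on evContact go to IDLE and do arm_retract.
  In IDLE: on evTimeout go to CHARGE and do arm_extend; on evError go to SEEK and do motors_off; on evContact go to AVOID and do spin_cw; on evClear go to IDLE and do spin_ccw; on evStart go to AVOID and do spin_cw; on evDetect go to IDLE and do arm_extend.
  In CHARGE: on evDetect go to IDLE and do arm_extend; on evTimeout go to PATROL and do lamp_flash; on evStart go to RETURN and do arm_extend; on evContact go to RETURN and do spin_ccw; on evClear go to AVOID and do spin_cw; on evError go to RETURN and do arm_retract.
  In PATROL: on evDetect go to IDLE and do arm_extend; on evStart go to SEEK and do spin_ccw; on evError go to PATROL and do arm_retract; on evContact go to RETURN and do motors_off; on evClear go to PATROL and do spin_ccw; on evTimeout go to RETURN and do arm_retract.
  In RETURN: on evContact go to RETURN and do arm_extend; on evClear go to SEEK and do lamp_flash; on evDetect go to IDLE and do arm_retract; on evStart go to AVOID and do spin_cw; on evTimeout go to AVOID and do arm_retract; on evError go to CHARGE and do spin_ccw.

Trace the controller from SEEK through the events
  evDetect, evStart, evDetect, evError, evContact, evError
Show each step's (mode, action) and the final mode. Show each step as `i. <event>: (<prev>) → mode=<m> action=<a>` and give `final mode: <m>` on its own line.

final mode: RETURN

1. evDetect: (SEEK) → mode=CHARGE action=arm_retract
2. evStart: (CHARGE) → mode=RETURN action=arm_extend
3. evDetect: (RETURN) → mode=IDLE action=arm_retract
4. evError: (IDLE) → mode=SEEK action=motors_off
5. evContact: (SEEK) → mode=CHARGE action=motors_off
6. evError: (CHARGE) → mode=RETURN action=arm_retract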